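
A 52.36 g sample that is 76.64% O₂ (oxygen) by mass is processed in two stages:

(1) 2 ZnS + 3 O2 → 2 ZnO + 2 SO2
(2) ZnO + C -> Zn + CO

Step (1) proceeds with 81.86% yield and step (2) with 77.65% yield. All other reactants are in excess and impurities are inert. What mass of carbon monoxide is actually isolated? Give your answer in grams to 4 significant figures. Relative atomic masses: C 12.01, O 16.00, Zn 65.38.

14.88 g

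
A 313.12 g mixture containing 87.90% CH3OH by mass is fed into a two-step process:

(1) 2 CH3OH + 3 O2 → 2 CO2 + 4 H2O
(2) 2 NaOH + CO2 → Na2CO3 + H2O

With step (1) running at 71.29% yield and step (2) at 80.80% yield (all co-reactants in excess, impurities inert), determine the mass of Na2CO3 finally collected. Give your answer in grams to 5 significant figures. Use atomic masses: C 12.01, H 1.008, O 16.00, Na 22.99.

Pure CH3OH = 313.12 × 0.8790 = 275.232 g.
M(CH3OH) = 12.01 + 4(1.008) + 16.00 = 32.042 g/mol.
M(Na2CO3) = 2(22.99) + 12.01 + 3(16.00) = 105.99 g/mol.
n(CH3OH) = 275.232 / 32.042 = 8.58974 mol.
Step 1 (CH3OH:CO2 = 2:2): theoretical n(CO2) = 8.58974 mol; at 71.29% yield, n(CO2) = 6.12363 mol.
Step 2 (CO2:Na2CO3 = 1:1): theoretical n(Na2CO3) = 6.12363 mol, so theoretical mass = 6.12363 × 105.99 = 649.043 g.
At 80.80% yield, actual mass of Na2CO3 = 649.043 × 0.8080 = 524.427 g.

524.43 g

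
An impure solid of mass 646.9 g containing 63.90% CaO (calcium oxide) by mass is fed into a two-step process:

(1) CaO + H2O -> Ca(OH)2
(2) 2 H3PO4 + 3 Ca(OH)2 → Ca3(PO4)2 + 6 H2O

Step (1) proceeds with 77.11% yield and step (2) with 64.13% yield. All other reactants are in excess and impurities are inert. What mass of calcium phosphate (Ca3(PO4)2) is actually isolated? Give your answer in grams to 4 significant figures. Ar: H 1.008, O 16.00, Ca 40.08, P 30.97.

376.9 g

Pure CaO = 646.9 × 0.6390 = 413.37 g.
M(CaO) = 40.08 + 16.00 = 56.08 g/mol.
M(Ca3(PO4)2) = 3(40.08) + 2(30.97) + 8(16.00) = 310.18 g/mol.
n(CaO) = 413.37 / 56.08 = 7.3711 mol.
Step 1 (CaO:Ca(OH)2 = 1:1): theoretical n(Ca(OH)2) = 7.3711 mol; at 77.11% yield, n(Ca(OH)2) = 5.6838 mol.
Step 2 (Ca(OH)2:Ca3(PO4)2 = 3:1): theoretical n(Ca3(PO4)2) = 1.8946 mol, so theoretical mass = 1.8946 × 310.18 = 587.67 g.
At 64.13% yield, actual mass of Ca3(PO4)2 = 587.67 × 0.6413 = 376.87 g.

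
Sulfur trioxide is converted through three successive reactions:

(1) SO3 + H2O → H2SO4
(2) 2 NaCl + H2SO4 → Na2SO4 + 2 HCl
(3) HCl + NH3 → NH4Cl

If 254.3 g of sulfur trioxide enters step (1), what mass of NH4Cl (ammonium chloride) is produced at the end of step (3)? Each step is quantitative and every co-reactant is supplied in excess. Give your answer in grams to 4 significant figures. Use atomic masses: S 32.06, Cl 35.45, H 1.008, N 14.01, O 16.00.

M(SO3) = 32.06 + 3(16.00) = 80.06 g/mol.
M(NH4Cl) = 14.01 + 4(1.008) + 35.45 = 53.492 g/mol.
n(SO3) = 254.3 / 80.06 = 3.1764 mol.
Reaction (1): SO3→H2SO4 ratio 1:1 ⇒ n(H2SO4) = 3.1764 mol.
Reaction (2): H2SO4→HCl ratio 1:2 ⇒ n(HCl) = 6.3527 mol.
Reaction (3): HCl→NH4Cl ratio 1:1 ⇒ n(NH4Cl) = 6.3527 mol.
Mass of NH4Cl = 6.3527 × 53.492 = 339.82 g.

339.8 g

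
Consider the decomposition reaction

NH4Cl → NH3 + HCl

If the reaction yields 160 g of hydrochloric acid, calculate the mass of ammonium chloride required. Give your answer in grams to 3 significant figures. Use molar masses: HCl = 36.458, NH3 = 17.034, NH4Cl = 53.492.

n(HCl) = 160.0 g / 36.458 g/mol = 4.389 mol.
From the equation the HCl:NH4Cl mole ratio is 1:1, so n(NH4Cl) = 4.389 × 1/1 = 4.389 mol.
Mass of NH4Cl = 4.389 mol × 53.492 g/mol = 234.8 g.

235 g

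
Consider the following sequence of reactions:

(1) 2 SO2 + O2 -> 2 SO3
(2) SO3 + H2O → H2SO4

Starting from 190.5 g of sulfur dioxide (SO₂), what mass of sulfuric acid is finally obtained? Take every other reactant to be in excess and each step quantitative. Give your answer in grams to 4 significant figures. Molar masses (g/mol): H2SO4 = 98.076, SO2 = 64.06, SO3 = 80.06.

n(SO2) = 190.50 / 64.06 = 2.9738 mol.
Step 1 gives a 2:2 ratio of SO2 to SO3, so n(SO3) = 2.9738 mol.
In step 2 the SO3:H2SO4 ratio is 1:1, so n(H2SO4) = 2.9738 mol.
Mass of H2SO4 = 2.9738 × 98.076 = 291.66 g.

291.7 g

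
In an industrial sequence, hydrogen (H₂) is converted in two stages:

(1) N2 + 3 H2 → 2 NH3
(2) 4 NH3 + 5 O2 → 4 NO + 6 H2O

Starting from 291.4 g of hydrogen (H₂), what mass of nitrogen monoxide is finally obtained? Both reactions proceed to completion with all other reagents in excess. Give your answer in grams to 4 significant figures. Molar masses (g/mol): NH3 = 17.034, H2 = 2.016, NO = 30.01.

n(H2) = 291.40 / 2.016 = 144.54 mol.
Step 1 gives a 3:2 ratio of H2 to NH3, so n(NH3) = 96.362 mol.
In step 2 the NH3:NO ratio is 4:4, so n(NO) = 96.362 mol.
Mass of NO = 96.362 × 30.01 = 2891.8 g.

2892 g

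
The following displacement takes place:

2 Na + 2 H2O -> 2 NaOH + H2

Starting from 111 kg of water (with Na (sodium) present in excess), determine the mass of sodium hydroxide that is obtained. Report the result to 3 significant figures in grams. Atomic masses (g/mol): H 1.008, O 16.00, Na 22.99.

246000 g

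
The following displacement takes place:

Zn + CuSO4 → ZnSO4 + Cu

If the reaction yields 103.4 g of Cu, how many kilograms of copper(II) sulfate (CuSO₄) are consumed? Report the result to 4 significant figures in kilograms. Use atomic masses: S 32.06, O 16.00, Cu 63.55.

M(Cu) = 63.55 g/mol.
M(CuSO4) = 63.55 + 32.06 + 4(16.00) = 159.61 g/mol.
n(Cu) = 103.40 g / 63.55 g/mol = 1.6271 mol.
From the equation the Cu:CuSO4 mole ratio is 1:1, so n(CuSO4) = 1.6271 × 1/1 = 1.6271 mol.
Mass of CuSO4 = 1.6271 mol × 159.61 g/mol = 259.70 g.
Converting to kg: 259.70 g = 0.2597 kg.

0.2597 kg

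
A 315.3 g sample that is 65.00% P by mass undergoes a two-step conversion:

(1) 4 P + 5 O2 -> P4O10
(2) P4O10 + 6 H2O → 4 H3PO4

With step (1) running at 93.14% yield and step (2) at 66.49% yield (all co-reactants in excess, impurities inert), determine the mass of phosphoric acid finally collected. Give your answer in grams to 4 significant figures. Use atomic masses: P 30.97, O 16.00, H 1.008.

Pure P = 315.3 × 0.6500 = 204.94 g.
M(P) = 30.97 g/mol.
M(H3PO4) = 3(1.008) + 30.97 + 4(16.00) = 97.994 g/mol.
n(P) = 204.94 / 30.97 = 6.6175 mol.
Step 1 (P:P4O10 = 4:1): theoretical n(P4O10) = 1.6544 mol; at 93.14% yield, n(P4O10) = 1.5409 mol.
Step 2 (P4O10:H3PO4 = 1:4): theoretical n(H3PO4) = 6.1636 mol, so theoretical mass = 6.1636 × 97.994 = 603.99 g.
At 66.49% yield, actual mass of H3PO4 = 603.99 × 0.6649 = 401.59 g.

401.6 g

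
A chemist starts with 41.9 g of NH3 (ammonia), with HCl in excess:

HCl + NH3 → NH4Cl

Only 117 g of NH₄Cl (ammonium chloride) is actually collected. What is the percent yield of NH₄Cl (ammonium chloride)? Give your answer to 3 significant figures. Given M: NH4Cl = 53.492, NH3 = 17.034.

88.9 %

n(NH3) = 41.90 g / 17.034 g/mol = 2.460 mol.
From the equation the NH3:NH4Cl mole ratio is 1:1, so n(NH4Cl) = 2.460 × 1/1 = 2.460 mol.
Mass of NH4Cl = 2.460 mol × 53.492 g/mol = 131.6 g.
This is the theoretical yield. Percent yield = 117 g / 131.6 g × 100% = 88.92%.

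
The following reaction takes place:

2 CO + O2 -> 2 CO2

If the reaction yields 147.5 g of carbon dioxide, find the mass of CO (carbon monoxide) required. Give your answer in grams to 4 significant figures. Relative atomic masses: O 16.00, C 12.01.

M(CO2) = 12.01 + 2(16.00) = 44.01 g/mol.
M(CO) = 12.01 + 16.00 = 28.01 g/mol.
n(CO2) = 147.50 g / 44.01 g/mol = 3.3515 mol.
From the equation the CO2:CO mole ratio is 2:2, so n(CO) = 3.3515 × 2/2 = 3.3515 mol.
Mass of CO = 3.3515 mol × 28.01 g/mol = 93.876 g.

93.88 g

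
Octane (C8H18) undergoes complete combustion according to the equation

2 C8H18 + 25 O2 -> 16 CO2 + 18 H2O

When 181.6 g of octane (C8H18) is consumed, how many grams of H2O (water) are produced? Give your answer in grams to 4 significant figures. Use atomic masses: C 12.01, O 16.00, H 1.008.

257.8 g

M(C8H18) = 8(12.01) + 18(1.008) = 114.224 g/mol.
M(H2O) = 2(1.008) + 16.00 = 18.016 g/mol.
n(C8H18) = 181.60 g / 114.224 g/mol = 1.5899 mol.
From the equation the C8H18:H2O mole ratio is 2:18, so n(H2O) = 1.5899 × 18/2 = 14.309 mol.
Mass of H2O = 14.309 mol × 18.016 g/mol = 257.79 g.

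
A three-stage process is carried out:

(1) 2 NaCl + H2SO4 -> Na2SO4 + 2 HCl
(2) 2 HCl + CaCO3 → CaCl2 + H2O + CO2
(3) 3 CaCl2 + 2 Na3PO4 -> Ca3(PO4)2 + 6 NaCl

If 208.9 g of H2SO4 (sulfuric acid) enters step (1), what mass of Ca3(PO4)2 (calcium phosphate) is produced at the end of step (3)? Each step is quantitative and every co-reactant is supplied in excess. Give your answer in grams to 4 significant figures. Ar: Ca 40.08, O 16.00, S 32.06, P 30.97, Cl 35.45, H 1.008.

220.2 g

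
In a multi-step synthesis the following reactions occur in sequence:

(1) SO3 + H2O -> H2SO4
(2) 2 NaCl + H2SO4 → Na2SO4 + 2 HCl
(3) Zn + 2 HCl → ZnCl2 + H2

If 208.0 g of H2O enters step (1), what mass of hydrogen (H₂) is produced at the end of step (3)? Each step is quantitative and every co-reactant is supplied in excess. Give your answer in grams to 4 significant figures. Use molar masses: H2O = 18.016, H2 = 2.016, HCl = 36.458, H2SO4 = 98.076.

23.28 g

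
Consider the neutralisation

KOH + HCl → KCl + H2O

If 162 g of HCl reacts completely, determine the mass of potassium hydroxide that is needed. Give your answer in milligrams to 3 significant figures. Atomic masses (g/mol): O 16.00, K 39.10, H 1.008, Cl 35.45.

249000 mg

M(HCl) = 1.008 + 35.45 = 36.458 g/mol.
M(KOH) = 39.10 + 16.00 + 1.008 = 56.108 g/mol.
n(HCl) = 162.0 g / 36.458 g/mol = 4.443 mol.
From the equation the HCl:KOH mole ratio is 1:1, so n(KOH) = 4.443 × 1/1 = 4.443 mol.
Mass of KOH = 4.443 mol × 56.108 g/mol = 249.3 g.
Converting to mg: 249.3 g = 249000 mg.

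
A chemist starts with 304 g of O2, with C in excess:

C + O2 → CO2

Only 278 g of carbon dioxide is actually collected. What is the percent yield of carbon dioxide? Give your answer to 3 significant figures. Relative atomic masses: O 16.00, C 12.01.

66.5 %

M(O2) = 2(16.00) = 32.00 g/mol.
M(CO2) = 12.01 + 2(16.00) = 44.01 g/mol.
n(O2) = 304.0 g / 32.00 g/mol = 9.500 mol.
From the equation the O2:CO2 mole ratio is 1:1, so n(CO2) = 9.500 × 1/1 = 9.500 mol.
Mass of CO2 = 9.500 mol × 44.01 g/mol = 418.1 g.
This is the theoretical yield. Percent yield = 278 g / 418.1 g × 100% = 66.49%.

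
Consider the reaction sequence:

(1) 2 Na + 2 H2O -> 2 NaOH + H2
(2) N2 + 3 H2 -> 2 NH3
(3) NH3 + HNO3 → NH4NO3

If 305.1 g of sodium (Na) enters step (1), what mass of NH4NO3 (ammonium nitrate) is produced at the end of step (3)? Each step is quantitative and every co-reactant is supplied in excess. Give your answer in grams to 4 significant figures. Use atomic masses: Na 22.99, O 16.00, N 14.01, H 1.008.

M(Na) = 22.99 g/mol.
M(NH4NO3) = 2(14.01) + 4(1.008) + 3(16.00) = 80.052 g/mol.
n(Na) = 305.1 / 22.99 = 13.271 mol.
Reaction (1): Na→H2 ratio 2:1 ⇒ n(H2) = 6.6355 mol.
Reaction (2): H2→NH3 ratio 3:2 ⇒ n(NH3) = 4.4237 mol.
Reaction (3): NH3→NH4NO3 ratio 1:1 ⇒ n(NH4NO3) = 4.4237 mol.
Mass of NH4NO3 = 4.4237 × 80.052 = 354.12 g.

354.1 g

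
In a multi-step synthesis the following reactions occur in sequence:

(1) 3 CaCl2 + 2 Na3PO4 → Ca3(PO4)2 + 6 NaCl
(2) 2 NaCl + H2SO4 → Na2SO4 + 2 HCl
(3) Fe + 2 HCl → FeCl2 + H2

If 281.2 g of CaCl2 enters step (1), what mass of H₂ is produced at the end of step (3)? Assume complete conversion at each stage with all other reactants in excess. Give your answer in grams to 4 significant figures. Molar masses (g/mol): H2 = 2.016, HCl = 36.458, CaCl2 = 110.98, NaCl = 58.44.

5.108 g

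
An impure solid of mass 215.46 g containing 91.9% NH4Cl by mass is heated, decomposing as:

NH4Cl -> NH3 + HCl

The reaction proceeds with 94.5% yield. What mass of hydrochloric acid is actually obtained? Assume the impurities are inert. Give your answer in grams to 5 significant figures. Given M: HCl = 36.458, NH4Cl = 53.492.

Pure NH4Cl available = 215.46 g × 0.919 = 198.008 g.
n(NH4Cl) = 198.008 g / 53.492 g/mol = 3.70163 mol.
From the equation the NH4Cl:HCl mole ratio is 1:1, so n(HCl) = 3.70163 × 1/1 = 3.70163 mol.
Mass of HCl = 3.70163 mol × 36.458 g/mol = 134.954 g.
Actual mass collected = 134.954 g × 0.945 = 127.532 g.

127.53 g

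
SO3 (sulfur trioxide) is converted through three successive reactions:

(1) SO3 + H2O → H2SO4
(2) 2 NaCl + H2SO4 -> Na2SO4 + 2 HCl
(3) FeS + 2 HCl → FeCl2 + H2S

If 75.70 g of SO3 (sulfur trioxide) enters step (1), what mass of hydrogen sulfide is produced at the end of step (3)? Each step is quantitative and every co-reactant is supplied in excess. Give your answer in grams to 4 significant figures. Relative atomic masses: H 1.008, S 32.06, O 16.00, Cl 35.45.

M(SO3) = 32.06 + 3(16.00) = 80.06 g/mol.
M(H2S) = 2(1.008) + 32.06 = 34.076 g/mol.
n(SO3) = 75.70 / 80.06 = 0.94554 mol.
Reaction (1): SO3→H2SO4 ratio 1:1 ⇒ n(H2SO4) = 0.94554 mol.
Reaction (2): H2SO4→HCl ratio 1:2 ⇒ n(HCl) = 1.8911 mol.
Reaction (3): HCl→H2S ratio 2:1 ⇒ n(H2S) = 0.94554 mol.
Mass of H2S = 0.94554 × 34.076 = 32.220 g.

32.22 g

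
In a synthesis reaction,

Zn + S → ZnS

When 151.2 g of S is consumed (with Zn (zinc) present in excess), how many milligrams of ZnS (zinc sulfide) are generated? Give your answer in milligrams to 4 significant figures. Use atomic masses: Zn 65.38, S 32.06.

459500 mg

M(S) = 32.06 g/mol.
M(ZnS) = 65.38 + 32.06 = 97.44 g/mol.
n(S) = 151.20 g / 32.06 g/mol = 4.7162 mol.
From the equation the S:ZnS mole ratio is 1:1, so n(ZnS) = 4.7162 × 1/1 = 4.7162 mol.
Mass of ZnS = 4.7162 mol × 97.44 g/mol = 459.54 g.
Converting to mg: 459.54 g = 459500 mg.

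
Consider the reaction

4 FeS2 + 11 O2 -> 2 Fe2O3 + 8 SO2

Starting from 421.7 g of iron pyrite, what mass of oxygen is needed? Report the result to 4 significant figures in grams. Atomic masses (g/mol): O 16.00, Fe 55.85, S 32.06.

309.3 g

M(FeS2) = 55.85 + 2(32.06) = 119.97 g/mol.
M(O2) = 2(16.00) = 32.00 g/mol.
n(FeS2) = 421.70 g / 119.97 g/mol = 3.5150 mol.
From the equation the FeS2:O2 mole ratio is 4:11, so n(O2) = 3.5150 × 11/4 = 9.6664 mol.
Mass of O2 = 9.6664 mol × 32.00 g/mol = 309.32 g.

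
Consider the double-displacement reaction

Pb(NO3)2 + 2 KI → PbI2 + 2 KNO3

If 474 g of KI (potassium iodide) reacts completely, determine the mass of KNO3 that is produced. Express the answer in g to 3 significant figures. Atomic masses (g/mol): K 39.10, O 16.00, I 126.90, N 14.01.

289 g

M(KI) = 39.10 + 126.90 = 166.00 g/mol.
M(KNO3) = 39.10 + 14.01 + 3(16.00) = 101.11 g/mol.
n(KI) = 474.0 g / 166.00 g/mol = 2.855 mol.
From the equation the KI:KNO3 mole ratio is 2:2, so n(KNO3) = 2.855 × 2/2 = 2.855 mol.
Mass of KNO3 = 2.855 mol × 101.11 g/mol = 288.7 g.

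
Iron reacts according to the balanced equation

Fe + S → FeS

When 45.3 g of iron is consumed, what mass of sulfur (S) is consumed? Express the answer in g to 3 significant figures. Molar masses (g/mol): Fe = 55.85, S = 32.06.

26.0 g

n(Fe) = 45.30 g / 55.85 g/mol = 0.8111 mol.
From the equation the Fe:S mole ratio is 1:1, so n(S) = 0.8111 × 1/1 = 0.8111 mol.
Mass of S = 0.8111 mol × 32.06 g/mol = 26.00 g.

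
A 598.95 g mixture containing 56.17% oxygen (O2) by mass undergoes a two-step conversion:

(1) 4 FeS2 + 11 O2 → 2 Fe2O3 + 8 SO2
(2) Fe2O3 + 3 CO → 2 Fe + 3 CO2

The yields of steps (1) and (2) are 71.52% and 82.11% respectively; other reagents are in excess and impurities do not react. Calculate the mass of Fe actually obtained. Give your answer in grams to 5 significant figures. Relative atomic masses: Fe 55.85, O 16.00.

125.39 g

Pure O2 = 598.95 × 0.5617 = 336.430 g.
M(O2) = 2(16.00) = 32.00 g/mol.
M(Fe) = 55.85 g/mol.
n(O2) = 336.430 / 32.00 = 10.5134 mol.
Step 1 (O2:Fe2O3 = 11:2): theoretical n(Fe2O3) = 1.91154 mol; at 71.52% yield, n(Fe2O3) = 1.36713 mol.
Step 2 (Fe2O3:Fe = 1:2): theoretical n(Fe) = 2.73426 mol, so theoretical mass = 2.73426 × 55.85 = 152.708 g.
At 82.11% yield, actual mass of Fe = 152.708 × 0.8211 = 125.389 g.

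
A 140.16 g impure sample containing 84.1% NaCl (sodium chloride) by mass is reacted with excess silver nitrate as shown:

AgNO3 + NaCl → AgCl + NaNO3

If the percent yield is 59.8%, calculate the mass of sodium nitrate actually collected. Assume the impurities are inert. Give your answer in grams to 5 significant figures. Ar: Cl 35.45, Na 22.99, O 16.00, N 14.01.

Pure NaCl available = 140.16 g × 0.841 = 117.875 g.
M(NaCl) = 22.99 + 35.45 = 58.44 g/mol.
M(NaNO3) = 22.99 + 14.01 + 3(16.00) = 85.00 g/mol.
n(NaCl) = 117.875 g / 58.44 g/mol = 2.01702 mol.
From the equation the NaCl:NaNO3 mole ratio is 1:1, so n(NaNO3) = 2.01702 × 1/1 = 2.01702 mol.
Mass of NaNO3 = 2.01702 mol × 85.00 g/mol = 171.447 g.
Actual mass collected = 171.447 g × 0.598 = 102.525 g.

102.53 g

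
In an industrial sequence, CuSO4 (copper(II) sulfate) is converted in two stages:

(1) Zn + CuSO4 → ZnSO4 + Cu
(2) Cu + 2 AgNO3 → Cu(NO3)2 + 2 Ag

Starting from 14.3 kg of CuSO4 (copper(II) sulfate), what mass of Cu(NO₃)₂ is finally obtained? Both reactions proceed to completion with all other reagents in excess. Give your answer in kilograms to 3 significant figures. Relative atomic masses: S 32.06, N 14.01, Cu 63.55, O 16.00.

M(CuSO4) = 63.55 + 32.06 + 4(16.00) = 159.61 g/mol.
M(Cu(NO3)2) = 63.55 + 2(14.01) + 6(16.00) = 187.57 g/mol.
14.3 kg = 14300 g.
n(CuSO4) = 14300 / 159.61 = 89.59 mol.
Step 1 gives a 1:1 ratio of CuSO4 to Cu, so n(Cu) = 89.59 mol.
In step 2 the Cu:Cu(NO3)2 ratio is 1:1, so n(Cu(NO3)2) = 89.59 mol.
Mass of Cu(NO3)2 = 89.59 × 187.57 = 16810 g = 16.8 kg.

16.8 kg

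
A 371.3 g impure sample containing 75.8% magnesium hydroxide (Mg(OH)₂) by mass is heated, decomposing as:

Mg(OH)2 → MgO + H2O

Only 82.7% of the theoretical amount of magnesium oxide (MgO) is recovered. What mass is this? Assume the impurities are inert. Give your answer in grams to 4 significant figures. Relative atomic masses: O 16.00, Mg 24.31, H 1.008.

160.9 g

Pure Mg(OH)2 available = 371.3 g × 0.758 = 281.45 g.
M(Mg(OH)2) = 24.31 + 2(16.00) + 2(1.008) = 58.326 g/mol.
M(MgO) = 24.31 + 16.00 = 40.31 g/mol.
n(Mg(OH)2) = 281.45 g / 58.326 g/mol = 4.8254 mol.
From the equation the Mg(OH)2:MgO mole ratio is 1:1, so n(MgO) = 4.8254 × 1/1 = 4.8254 mol.
Mass of MgO = 4.8254 mol × 40.31 g/mol = 194.51 g.
Actual mass collected = 194.51 g × 0.827 = 160.86 g.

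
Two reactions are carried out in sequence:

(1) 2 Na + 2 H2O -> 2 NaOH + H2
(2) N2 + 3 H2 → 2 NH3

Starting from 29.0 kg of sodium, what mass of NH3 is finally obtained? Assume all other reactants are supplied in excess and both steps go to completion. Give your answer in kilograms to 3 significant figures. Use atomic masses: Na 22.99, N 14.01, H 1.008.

7.16 kg

M(Na) = 22.99 g/mol.
M(NH3) = 14.01 + 3(1.008) = 17.034 g/mol.
29.0 kg = 29000 g.
n(Na) = 29000 / 22.99 = 1261 mol.
Step 1 gives a 2:1 ratio of Na to H2, so n(H2) = 630.7 mol.
In step 2 the H2:NH3 ratio is 3:2, so n(NH3) = 420.5 mol.
Mass of NH3 = 420.5 × 17.034 = 7162 g = 7.16 kg.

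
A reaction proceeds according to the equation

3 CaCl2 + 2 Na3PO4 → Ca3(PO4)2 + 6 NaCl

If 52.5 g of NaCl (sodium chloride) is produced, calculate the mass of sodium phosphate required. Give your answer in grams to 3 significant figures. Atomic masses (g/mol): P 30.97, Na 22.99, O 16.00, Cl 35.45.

49.1 g

M(NaCl) = 22.99 + 35.45 = 58.44 g/mol.
M(Na3PO4) = 3(22.99) + 30.97 + 4(16.00) = 163.94 g/mol.
n(NaCl) = 52.50 g / 58.44 g/mol = 0.8984 mol.
From the equation the NaCl:Na3PO4 mole ratio is 6:2, so n(Na3PO4) = 0.8984 × 2/6 = 0.2995 mol.
Mass of Na3PO4 = 0.2995 mol × 163.94 g/mol = 49.09 g.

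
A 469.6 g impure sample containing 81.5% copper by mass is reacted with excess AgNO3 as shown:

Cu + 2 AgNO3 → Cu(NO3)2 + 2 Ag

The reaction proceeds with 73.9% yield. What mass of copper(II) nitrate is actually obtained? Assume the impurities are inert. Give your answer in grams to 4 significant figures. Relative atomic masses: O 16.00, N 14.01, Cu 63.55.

834.8 g

Pure Cu available = 469.6 g × 0.815 = 382.72 g.
M(Cu) = 63.55 g/mol.
M(Cu(NO3)2) = 63.55 + 2(14.01) + 6(16.00) = 187.57 g/mol.
n(Cu) = 382.72 g / 63.55 g/mol = 6.0224 mol.
From the equation the Cu:Cu(NO3)2 mole ratio is 1:1, so n(Cu(NO3)2) = 6.0224 × 1/1 = 6.0224 mol.
Mass of Cu(NO3)2 = 6.0224 mol × 187.57 g/mol = 1129.6 g.
Actual mass collected = 1129.6 g × 0.739 = 834.79 g.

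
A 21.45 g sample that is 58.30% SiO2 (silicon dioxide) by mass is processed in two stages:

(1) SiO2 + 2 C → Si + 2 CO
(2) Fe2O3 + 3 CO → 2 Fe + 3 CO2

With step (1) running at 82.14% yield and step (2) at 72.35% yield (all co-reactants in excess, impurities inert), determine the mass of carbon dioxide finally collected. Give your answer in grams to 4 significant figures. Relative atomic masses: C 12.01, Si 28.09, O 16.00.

Pure SiO2 = 21.45 × 0.5830 = 12.505 g.
M(SiO2) = 28.09 + 2(16.00) = 60.09 g/mol.
M(CO2) = 12.01 + 2(16.00) = 44.01 g/mol.
n(SiO2) = 12.505 / 60.09 = 0.20811 mol.
Step 1 (SiO2:CO = 1:2): theoretical n(CO) = 0.41622 mol; at 82.14% yield, n(CO) = 0.34188 mol.
Step 2 (CO:CO2 = 3:3): theoretical n(CO2) = 0.34188 mol, so theoretical mass = 0.34188 × 44.01 = 15.046 g.
At 72.35% yield, actual mass of CO2 = 15.046 × 0.7235 = 10.886 g.

10.89 g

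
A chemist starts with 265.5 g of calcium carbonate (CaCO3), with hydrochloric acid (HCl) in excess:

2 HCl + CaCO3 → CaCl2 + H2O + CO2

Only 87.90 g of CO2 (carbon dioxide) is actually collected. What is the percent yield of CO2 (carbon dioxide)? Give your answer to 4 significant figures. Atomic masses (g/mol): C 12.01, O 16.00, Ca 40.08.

75.29 %

M(CaCO3) = 40.08 + 12.01 + 3(16.00) = 100.09 g/mol.
M(CO2) = 12.01 + 2(16.00) = 44.01 g/mol.
n(CaCO3) = 265.50 g / 100.09 g/mol = 2.6526 mol.
From the equation the CaCO3:CO2 mole ratio is 1:1, so n(CO2) = 2.6526 × 1/1 = 2.6526 mol.
Mass of CO2 = 2.6526 mol × 44.01 g/mol = 116.74 g.
This is the theoretical yield. Percent yield = 87.90 g / 116.74 g × 100% = 75.295%.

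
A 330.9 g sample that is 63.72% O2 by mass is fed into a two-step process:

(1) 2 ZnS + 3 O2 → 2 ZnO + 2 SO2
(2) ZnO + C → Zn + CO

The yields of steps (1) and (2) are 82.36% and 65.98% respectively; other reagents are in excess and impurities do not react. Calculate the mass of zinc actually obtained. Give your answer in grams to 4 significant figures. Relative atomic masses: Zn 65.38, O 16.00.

156.1 g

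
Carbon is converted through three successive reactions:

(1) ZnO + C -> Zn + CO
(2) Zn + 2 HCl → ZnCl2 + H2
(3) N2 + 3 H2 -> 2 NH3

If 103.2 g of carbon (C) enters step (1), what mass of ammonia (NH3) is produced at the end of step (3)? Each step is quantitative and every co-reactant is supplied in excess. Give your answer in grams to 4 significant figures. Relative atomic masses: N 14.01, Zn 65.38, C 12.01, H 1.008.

M(C) = 12.01 g/mol.
M(NH3) = 14.01 + 3(1.008) = 17.034 g/mol.
n(C) = 103.2 / 12.01 = 8.5928 mol.
Reaction (1): C→Zn ratio 1:1 ⇒ n(Zn) = 8.5928 mol.
Reaction (2): Zn→H2 ratio 1:1 ⇒ n(H2) = 8.5928 mol.
Reaction (3): H2→NH3 ratio 3:2 ⇒ n(NH3) = 5.7286 mol.
Mass of NH3 = 5.7286 × 17.034 = 97.580 g.

97.58 g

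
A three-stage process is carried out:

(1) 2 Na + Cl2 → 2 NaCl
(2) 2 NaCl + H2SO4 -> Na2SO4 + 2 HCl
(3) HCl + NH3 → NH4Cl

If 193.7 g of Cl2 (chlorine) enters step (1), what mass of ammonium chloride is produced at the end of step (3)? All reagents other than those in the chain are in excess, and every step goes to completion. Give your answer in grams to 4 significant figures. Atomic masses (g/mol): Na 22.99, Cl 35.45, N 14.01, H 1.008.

292.3 g

M(Cl2) = 2(35.45) = 70.90 g/mol.
M(NH4Cl) = 14.01 + 4(1.008) + 35.45 = 53.492 g/mol.
n(Cl2) = 193.7 / 70.90 = 2.7320 mol.
Reaction (1): Cl2→NaCl ratio 1:2 ⇒ n(NaCl) = 5.4640 mol.
Reaction (2): NaCl→HCl ratio 2:2 ⇒ n(HCl) = 5.4640 mol.
Reaction (3): HCl→NH4Cl ratio 1:1 ⇒ n(NH4Cl) = 5.4640 mol.
Mass of NH4Cl = 5.4640 × 53.492 = 292.28 g.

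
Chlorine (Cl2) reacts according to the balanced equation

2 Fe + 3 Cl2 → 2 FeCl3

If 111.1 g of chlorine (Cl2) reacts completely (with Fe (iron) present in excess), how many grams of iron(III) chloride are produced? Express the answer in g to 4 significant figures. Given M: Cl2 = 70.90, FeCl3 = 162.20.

169.4 g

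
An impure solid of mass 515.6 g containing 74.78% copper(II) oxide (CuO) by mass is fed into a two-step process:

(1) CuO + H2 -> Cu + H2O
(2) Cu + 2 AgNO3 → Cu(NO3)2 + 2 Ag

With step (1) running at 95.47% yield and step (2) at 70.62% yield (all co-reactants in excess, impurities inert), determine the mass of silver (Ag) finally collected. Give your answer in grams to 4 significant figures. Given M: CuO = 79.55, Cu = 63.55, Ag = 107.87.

705.0 g

Pure CuO = 515.6 × 0.7478 = 385.57 g.
n(CuO) = 385.57 / 79.55 = 4.8468 mol.
Step 1 (CuO:Cu = 1:1): theoretical n(Cu) = 4.8468 mol; at 95.47% yield, n(Cu) = 4.6273 mol.
Step 2 (Cu:Ag = 1:2): theoretical n(Ag) = 9.2545 mol, so theoretical mass = 9.2545 × 107.87 = 998.29 g.
At 70.62% yield, actual mass of Ag = 998.29 × 0.7062 = 704.99 g.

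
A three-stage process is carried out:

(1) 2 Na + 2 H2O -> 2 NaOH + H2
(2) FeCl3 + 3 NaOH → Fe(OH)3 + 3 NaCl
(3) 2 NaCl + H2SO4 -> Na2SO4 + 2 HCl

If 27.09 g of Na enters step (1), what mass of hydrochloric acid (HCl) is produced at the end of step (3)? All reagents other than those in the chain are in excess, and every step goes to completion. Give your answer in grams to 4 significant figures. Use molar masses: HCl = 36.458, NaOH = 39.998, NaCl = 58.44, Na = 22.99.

42.96 g

n(Na) = 27.09 / 22.99 = 1.1783 mol.
Reaction (1): Na→NaOH ratio 2:2 ⇒ n(NaOH) = 1.1783 mol.
Reaction (2): NaOH→NaCl ratio 3:3 ⇒ n(NaCl) = 1.1783 mol.
Reaction (3): NaCl→HCl ratio 2:2 ⇒ n(HCl) = 1.1783 mol.
Mass of HCl = 1.1783 × 36.458 = 42.960 g.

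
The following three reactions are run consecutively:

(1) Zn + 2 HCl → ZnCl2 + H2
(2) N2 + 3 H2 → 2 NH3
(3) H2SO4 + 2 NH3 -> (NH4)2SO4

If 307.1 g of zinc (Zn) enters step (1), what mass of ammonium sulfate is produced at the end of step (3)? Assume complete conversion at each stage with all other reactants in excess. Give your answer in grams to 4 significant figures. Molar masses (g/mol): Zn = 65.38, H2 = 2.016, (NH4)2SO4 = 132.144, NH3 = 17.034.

206.9 g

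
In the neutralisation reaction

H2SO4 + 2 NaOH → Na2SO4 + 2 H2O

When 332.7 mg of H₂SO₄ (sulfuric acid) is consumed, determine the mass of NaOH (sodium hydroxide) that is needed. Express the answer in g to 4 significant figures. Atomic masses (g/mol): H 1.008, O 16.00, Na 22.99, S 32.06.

M(H2SO4) = 2(1.008) + 32.06 + 4(16.00) = 98.076 g/mol.
M(NaOH) = 22.99 + 16.00 + 1.008 = 39.998 g/mol.
Convert: 332.7 mg = 0.33270 g.
n(H2SO4) = 0.33270 g / 98.076 g/mol = 0.0033923 mol.
From the equation the H2SO4:NaOH mole ratio is 1:2, so n(NaOH) = 0.0033923 × 2/1 = 0.0067845 mol.
Mass of NaOH = 0.0067845 mol × 39.998 g/mol = 0.27137 g.

0.2714 g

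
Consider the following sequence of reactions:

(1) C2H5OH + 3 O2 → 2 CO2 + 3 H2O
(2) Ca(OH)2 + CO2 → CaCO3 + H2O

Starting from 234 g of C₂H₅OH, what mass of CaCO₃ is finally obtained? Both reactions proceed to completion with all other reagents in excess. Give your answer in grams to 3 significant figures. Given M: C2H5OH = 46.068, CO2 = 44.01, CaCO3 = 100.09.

n(C2H5OH) = 234.0 / 46.068 = 5.079 mol.
Step 1 gives a 1:2 ratio of C2H5OH to CO2, so n(CO2) = 10.16 mol.
In step 2 the CO2:CaCO3 ratio is 1:1, so n(CaCO3) = 10.16 mol.
Mass of CaCO3 = 10.16 × 100.09 = 1017 g.

1020 g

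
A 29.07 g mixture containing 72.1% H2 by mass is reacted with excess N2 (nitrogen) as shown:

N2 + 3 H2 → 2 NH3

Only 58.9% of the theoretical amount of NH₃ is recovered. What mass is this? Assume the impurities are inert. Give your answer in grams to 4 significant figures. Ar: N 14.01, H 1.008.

Pure H2 available = 29.07 g × 0.721 = 20.959 g.
M(H2) = 2(1.008) = 2.016 g/mol.
M(NH3) = 14.01 + 3(1.008) = 17.034 g/mol.
n(H2) = 20.959 g / 2.016 g/mol = 10.397 mol.
From the equation the H2:NH3 mole ratio is 3:2, so n(NH3) = 10.397 × 2/3 = 6.9310 mol.
Mass of NH3 = 6.9310 mol × 17.034 g/mol = 118.06 g.
Actual mass collected = 118.06 g × 0.589 = 69.539 g.

69.54 g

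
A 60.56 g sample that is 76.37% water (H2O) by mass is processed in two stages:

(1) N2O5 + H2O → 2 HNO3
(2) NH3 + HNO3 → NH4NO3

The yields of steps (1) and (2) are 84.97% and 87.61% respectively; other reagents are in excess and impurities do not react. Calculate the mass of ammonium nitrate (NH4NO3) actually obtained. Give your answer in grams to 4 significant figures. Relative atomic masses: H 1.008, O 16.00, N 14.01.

306.0 g

Pure H2O = 60.56 × 0.7637 = 46.250 g.
M(H2O) = 2(1.008) + 16.00 = 18.016 g/mol.
M(NH4NO3) = 2(14.01) + 4(1.008) + 3(16.00) = 80.052 g/mol.
n(H2O) = 46.250 / 18.016 = 2.5671 mol.
Step 1 (H2O:HNO3 = 1:2): theoretical n(HNO3) = 5.1343 mol; at 84.97% yield, n(HNO3) = 4.3626 mol.
Step 2 (HNO3:NH4NO3 = 1:1): theoretical n(NH4NO3) = 4.3626 mol, so theoretical mass = 4.3626 × 80.052 = 349.24 g.
At 87.61% yield, actual mass of NH4NO3 = 349.24 × 0.8761 = 305.97 g.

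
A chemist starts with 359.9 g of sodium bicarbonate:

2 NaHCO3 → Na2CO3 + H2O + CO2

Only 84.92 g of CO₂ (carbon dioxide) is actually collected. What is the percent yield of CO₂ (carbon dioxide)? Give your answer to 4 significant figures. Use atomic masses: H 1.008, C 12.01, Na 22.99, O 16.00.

90.08 %

M(NaHCO3) = 22.99 + 1.008 + 12.01 + 3(16.00) = 84.008 g/mol.
M(CO2) = 12.01 + 2(16.00) = 44.01 g/mol.
n(NaHCO3) = 359.90 g / 84.008 g/mol = 4.2841 mol.
From the equation the NaHCO3:CO2 mole ratio is 2:1, so n(CO2) = 4.2841 × 1/2 = 2.1421 mol.
Mass of CO2 = 2.1421 mol × 44.01 g/mol = 94.272 g.
This is the theoretical yield. Percent yield = 84.92 g / 94.272 g × 100% = 90.080%.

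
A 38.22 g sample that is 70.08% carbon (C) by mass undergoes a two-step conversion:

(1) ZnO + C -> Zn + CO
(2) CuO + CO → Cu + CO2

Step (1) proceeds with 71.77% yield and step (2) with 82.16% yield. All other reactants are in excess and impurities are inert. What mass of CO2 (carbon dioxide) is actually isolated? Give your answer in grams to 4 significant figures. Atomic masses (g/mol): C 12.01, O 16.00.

Pure C = 38.22 × 0.7008 = 26.785 g.
M(C) = 12.01 g/mol.
M(CO2) = 12.01 + 2(16.00) = 44.01 g/mol.
n(C) = 26.785 / 12.01 = 2.2302 mol.
Step 1 (C:CO = 1:1): theoretical n(CO) = 2.2302 mol; at 71.77% yield, n(CO) = 1.6006 mol.
Step 2 (CO:CO2 = 1:1): theoretical n(CO2) = 1.6006 mol, so theoretical mass = 1.6006 × 44.01 = 70.443 g.
At 82.16% yield, actual mass of CO2 = 70.443 × 0.8216 = 57.876 g.

57.88 g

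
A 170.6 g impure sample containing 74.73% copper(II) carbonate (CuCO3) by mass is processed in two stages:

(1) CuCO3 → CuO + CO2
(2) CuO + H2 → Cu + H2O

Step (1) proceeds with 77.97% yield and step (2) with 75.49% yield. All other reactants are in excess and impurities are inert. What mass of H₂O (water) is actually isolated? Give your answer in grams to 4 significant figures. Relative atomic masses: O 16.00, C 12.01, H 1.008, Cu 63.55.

Pure CuCO3 = 170.6 × 0.7473 = 127.49 g.
M(CuCO3) = 63.55 + 12.01 + 3(16.00) = 123.56 g/mol.
M(H2O) = 2(1.008) + 16.00 = 18.016 g/mol.
n(CuCO3) = 127.49 / 123.56 = 1.0318 mol.
Step 1 (CuCO3:CuO = 1:1): theoretical n(CuO) = 1.0318 mol; at 77.97% yield, n(CuO) = 0.80450 mol.
Step 2 (CuO:H2O = 1:1): theoretical n(H2O) = 0.80450 mol, so theoretical mass = 0.80450 × 18.016 = 14.494 g.
At 75.49% yield, actual mass of H2O = 14.494 × 0.7549 = 10.941 g.

10.94 g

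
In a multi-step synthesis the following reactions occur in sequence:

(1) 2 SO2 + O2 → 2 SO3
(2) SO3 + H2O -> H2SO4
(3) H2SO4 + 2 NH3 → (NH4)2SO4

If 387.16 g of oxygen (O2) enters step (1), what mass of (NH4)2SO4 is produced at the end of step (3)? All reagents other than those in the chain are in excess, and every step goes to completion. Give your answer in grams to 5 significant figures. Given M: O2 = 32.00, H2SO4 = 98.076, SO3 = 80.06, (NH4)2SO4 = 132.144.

3197.6 g

n(O2) = 387.16 / 32.00 = 12.0988 mol.
Reaction (1): O2→SO3 ratio 1:2 ⇒ n(SO3) = 24.1975 mol.
Reaction (2): SO3→H2SO4 ratio 1:1 ⇒ n(H2SO4) = 24.1975 mol.
Reaction (3): H2SO4→(NH4)2SO4 ratio 1:1 ⇒ n((NH4)2SO4) = 24.1975 mol.
Mass of (NH4)2SO4 = 24.1975 × 132.144 = 3197.55 g.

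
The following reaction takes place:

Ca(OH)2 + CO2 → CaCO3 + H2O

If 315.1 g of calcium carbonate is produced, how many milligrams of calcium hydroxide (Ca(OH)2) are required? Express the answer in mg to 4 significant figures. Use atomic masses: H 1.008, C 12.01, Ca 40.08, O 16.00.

233300 mg

M(CaCO3) = 40.08 + 12.01 + 3(16.00) = 100.09 g/mol.
M(Ca(OH)2) = 40.08 + 2(16.00) + 2(1.008) = 74.096 g/mol.
n(CaCO3) = 315.10 g / 100.09 g/mol = 3.1482 mol.
From the equation the CaCO3:Ca(OH)2 mole ratio is 1:1, so n(Ca(OH)2) = 3.1482 × 1/1 = 3.1482 mol.
Mass of Ca(OH)2 = 3.1482 mol × 74.096 g/mol = 233.27 g.
Converting to mg: 233.27 g = 233300 mg.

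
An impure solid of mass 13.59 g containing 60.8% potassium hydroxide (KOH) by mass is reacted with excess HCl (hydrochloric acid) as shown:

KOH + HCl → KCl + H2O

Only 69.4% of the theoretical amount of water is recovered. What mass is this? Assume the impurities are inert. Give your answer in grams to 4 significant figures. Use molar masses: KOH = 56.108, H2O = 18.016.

Pure KOH available = 13.59 g × 0.608 = 8.2627 g.
n(KOH) = 8.2627 g / 56.108 g/mol = 0.14726 mol.
From the equation the KOH:H2O mole ratio is 1:1, so n(H2O) = 0.14726 × 1/1 = 0.14726 mol.
Mass of H2O = 0.14726 mol × 18.016 g/mol = 2.6531 g.
Actual mass collected = 2.6531 g × 0.694 = 1.8413 g.

1.841 g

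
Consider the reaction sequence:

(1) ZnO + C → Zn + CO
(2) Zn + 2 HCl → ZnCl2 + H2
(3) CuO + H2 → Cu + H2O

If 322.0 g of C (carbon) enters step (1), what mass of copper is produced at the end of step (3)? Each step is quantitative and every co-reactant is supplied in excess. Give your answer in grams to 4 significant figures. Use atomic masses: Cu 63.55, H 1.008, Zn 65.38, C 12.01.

M(C) = 12.01 g/mol.
M(Cu) = 63.55 g/mol.
n(C) = 322.0 / 12.01 = 26.811 mol.
Reaction (1): C→Zn ratio 1:1 ⇒ n(Zn) = 26.811 mol.
Reaction (2): Zn→H2 ratio 1:1 ⇒ n(H2) = 26.811 mol.
Reaction (3): H2→Cu ratio 1:1 ⇒ n(Cu) = 26.811 mol.
Mass of Cu = 26.811 × 63.55 = 1703.8 g.

1704 g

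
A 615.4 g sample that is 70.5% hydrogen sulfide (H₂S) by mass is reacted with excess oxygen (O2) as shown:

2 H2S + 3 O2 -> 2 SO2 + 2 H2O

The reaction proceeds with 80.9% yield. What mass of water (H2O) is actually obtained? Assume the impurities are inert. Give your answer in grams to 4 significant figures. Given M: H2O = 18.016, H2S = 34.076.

185.6 g

Pure H2S available = 615.4 g × 0.705 = 433.86 g.
n(H2S) = 433.86 g / 34.076 g/mol = 12.732 mol.
From the equation the H2S:H2O mole ratio is 2:2, so n(H2O) = 12.732 × 2/2 = 12.732 mol.
Mass of H2O = 12.732 mol × 18.016 g/mol = 229.38 g.
Actual mass collected = 229.38 g × 0.809 = 185.57 g.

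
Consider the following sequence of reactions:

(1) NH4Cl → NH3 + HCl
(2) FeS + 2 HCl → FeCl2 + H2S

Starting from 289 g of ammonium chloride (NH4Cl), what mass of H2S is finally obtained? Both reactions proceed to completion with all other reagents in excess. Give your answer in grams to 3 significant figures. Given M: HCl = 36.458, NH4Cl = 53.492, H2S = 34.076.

92.1 g

n(NH4Cl) = 289.0 / 53.492 = 5.403 mol.
Step 1 gives a 1:1 ratio of NH4Cl to HCl, so n(HCl) = 5.403 mol.
In step 2 the HCl:H2S ratio is 2:1, so n(H2S) = 2.701 mol.
Mass of H2S = 2.701 × 34.076 = 92.05 g.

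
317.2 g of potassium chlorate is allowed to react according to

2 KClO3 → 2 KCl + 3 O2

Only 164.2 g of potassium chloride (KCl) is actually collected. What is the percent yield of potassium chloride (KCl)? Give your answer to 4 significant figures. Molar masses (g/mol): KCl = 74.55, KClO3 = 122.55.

n(KClO3) = 317.20 g / 122.55 g/mol = 2.5883 mol.
From the equation the KClO3:KCl mole ratio is 2:2, so n(KCl) = 2.5883 × 2/2 = 2.5883 mol.
Mass of KCl = 2.5883 mol × 74.55 g/mol = 192.96 g.
This is the theoretical yield. Percent yield = 164.2 g / 192.96 g × 100% = 85.095%.

85.10 %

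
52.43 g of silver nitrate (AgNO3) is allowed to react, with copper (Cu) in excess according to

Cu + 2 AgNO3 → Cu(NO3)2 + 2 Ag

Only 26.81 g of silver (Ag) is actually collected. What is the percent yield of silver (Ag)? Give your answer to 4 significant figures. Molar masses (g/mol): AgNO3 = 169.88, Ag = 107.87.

80.53 %

n(AgNO3) = 52.430 g / 169.88 g/mol = 0.30863 mol.
From the equation the AgNO3:Ag mole ratio is 2:2, so n(Ag) = 0.30863 × 2/2 = 0.30863 mol.
Mass of Ag = 0.30863 mol × 107.87 g/mol = 33.292 g.
This is the theoretical yield. Percent yield = 26.81 g / 33.292 g × 100% = 80.530%.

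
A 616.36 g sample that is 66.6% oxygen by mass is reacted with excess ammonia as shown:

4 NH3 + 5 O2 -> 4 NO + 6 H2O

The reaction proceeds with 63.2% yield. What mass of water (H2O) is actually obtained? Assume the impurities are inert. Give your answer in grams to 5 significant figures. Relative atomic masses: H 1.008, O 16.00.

175.27 g

Pure O2 available = 616.36 g × 0.666 = 410.496 g.
M(O2) = 2(16.00) = 32.00 g/mol.
M(H2O) = 2(1.008) + 16.00 = 18.016 g/mol.
n(O2) = 410.496 g / 32.00 g/mol = 12.8280 mol.
From the equation the O2:H2O mole ratio is 5:6, so n(H2O) = 12.8280 × 6/5 = 15.3936 mol.
Mass of H2O = 15.3936 mol × 18.016 g/mol = 277.331 g.
Actual mass collected = 277.331 g × 0.632 = 175.273 g.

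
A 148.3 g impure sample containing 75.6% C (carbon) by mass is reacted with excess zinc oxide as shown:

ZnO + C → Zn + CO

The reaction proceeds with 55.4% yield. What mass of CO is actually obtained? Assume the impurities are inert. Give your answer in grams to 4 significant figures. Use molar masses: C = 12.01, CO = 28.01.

Pure C available = 148.3 g × 0.756 = 112.11 g.
n(C) = 112.11 g / 12.01 g/mol = 9.3351 mol.
From the equation the C:CO mole ratio is 1:1, so n(CO) = 9.3351 × 1/1 = 9.3351 mol.
Mass of CO = 9.3351 mol × 28.01 g/mol = 261.48 g.
Actual mass collected = 261.48 g × 0.554 = 144.86 g.

144.9 g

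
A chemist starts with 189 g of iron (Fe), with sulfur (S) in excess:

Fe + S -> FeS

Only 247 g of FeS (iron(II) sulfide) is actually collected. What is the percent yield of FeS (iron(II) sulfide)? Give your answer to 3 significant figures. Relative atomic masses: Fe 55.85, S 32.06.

M(Fe) = 55.85 g/mol.
M(FeS) = 55.85 + 32.06 = 87.91 g/mol.
n(Fe) = 189.0 g / 55.85 g/mol = 3.384 mol.
From the equation the Fe:FeS mole ratio is 1:1, so n(FeS) = 3.384 × 1/1 = 3.384 mol.
Mass of FeS = 3.384 mol × 87.91 g/mol = 297.5 g.
This is the theoretical yield. Percent yield = 247 g / 297.5 g × 100% = 83.03%.

83.0 %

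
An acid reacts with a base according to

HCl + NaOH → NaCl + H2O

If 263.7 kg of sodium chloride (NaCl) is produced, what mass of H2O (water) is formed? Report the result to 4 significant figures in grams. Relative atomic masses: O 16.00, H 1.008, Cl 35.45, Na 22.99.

M(NaCl) = 22.99 + 35.45 = 58.44 g/mol.
M(H2O) = 2(1.008) + 16.00 = 18.016 g/mol.
Convert: 263.7 kg = 263700 g.
n(NaCl) = 263700 g / 58.44 g/mol = 4512.3 mol.
From the equation the NaCl:H2O mole ratio is 1:1, so n(H2O) = 4512.3 × 1/1 = 4512.3 mol.
Mass of H2O = 4512.3 mol × 18.016 g/mol = 81294 g.

81290 g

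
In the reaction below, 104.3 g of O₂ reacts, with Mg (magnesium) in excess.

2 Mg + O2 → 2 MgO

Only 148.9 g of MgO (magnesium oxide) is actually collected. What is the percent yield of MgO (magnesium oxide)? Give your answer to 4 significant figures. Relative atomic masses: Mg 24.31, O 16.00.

M(O2) = 2(16.00) = 32.00 g/mol.
M(MgO) = 24.31 + 16.00 = 40.31 g/mol.
n(O2) = 104.30 g / 32.00 g/mol = 3.2594 mol.
From the equation the O2:MgO mole ratio is 1:2, so n(MgO) = 3.2594 × 2/1 = 6.5187 mol.
Mass of MgO = 6.5187 mol × 40.31 g/mol = 262.77 g.
This is the theoretical yield. Percent yield = 148.9 g / 262.77 g × 100% = 56.665%.

56.67 %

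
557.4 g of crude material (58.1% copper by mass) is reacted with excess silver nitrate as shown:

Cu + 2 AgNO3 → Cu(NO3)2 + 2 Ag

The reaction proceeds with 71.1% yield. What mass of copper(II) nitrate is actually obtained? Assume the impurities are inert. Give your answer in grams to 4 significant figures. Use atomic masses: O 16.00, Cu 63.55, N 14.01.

Pure Cu available = 557.4 g × 0.581 = 323.85 g.
M(Cu) = 63.55 g/mol.
M(Cu(NO3)2) = 63.55 + 2(14.01) + 6(16.00) = 187.57 g/mol.
n(Cu) = 323.85 g / 63.55 g/mol = 5.0960 mol.
From the equation the Cu:Cu(NO3)2 mole ratio is 1:1, so n(Cu(NO3)2) = 5.0960 × 1/1 = 5.0960 mol.
Mass of Cu(NO3)2 = 5.0960 mol × 187.57 g/mol = 955.85 g.
Actual mass collected = 955.85 g × 0.711 = 679.61 g.

679.6 g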